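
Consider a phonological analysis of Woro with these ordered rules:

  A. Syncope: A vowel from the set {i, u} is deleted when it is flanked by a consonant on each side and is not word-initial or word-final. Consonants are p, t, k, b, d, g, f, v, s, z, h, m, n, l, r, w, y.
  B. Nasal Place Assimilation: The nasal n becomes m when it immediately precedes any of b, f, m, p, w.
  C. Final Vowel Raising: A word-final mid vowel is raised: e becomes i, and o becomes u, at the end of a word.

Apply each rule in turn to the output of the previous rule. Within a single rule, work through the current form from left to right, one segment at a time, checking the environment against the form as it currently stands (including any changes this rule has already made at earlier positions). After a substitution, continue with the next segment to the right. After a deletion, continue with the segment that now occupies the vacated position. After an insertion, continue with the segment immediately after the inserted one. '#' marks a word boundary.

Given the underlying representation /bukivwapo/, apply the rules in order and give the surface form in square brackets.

[bkvwapu]

A Syncope: [bukivwapo] → [bkvwapo]
B Nasal Place Assimilation: no change — [bkvwapo]
C Final Vowel Raising: [bkvwapo] → [bkvwapu]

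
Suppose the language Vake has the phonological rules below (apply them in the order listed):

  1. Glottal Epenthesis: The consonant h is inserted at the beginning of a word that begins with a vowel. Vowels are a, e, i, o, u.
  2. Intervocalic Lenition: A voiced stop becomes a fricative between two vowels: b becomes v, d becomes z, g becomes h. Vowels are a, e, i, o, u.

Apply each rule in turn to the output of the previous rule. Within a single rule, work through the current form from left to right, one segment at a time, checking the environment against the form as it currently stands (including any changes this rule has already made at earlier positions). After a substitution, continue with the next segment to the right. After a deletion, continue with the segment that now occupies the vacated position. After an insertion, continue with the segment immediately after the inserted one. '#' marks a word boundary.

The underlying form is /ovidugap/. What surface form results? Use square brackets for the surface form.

1 Glottal Epenthesis: [ovidugap] → [hovidugap]
2 Intervocalic Lenition: [hovidugap] → [hovizuhap]

[hovizuhap]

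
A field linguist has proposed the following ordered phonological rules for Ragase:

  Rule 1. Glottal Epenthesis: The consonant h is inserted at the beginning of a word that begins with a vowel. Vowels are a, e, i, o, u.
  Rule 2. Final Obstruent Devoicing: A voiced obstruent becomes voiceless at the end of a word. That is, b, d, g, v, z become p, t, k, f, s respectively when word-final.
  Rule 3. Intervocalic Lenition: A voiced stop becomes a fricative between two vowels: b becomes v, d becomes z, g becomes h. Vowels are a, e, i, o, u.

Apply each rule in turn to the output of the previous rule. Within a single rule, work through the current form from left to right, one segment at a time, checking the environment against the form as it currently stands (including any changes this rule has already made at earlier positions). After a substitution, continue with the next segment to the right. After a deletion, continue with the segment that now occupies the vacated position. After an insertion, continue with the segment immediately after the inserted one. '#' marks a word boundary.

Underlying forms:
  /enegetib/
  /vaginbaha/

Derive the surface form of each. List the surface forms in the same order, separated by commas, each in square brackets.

[henehetip], [vahinbaha]

/enegetib/:
  Rule 1 Glottal Epenthesis: [enegetib] → [henegetib]
  Rule 2 Final Obstruent Devoicing: [henegetib] → [henegetip]
  Rule 3 Intervocalic Lenition: [henegetip] → [henehetip]
/vaginbaha/:
  Rule 1 Glottal Epenthesis: no change — [vaginbaha]
  Rule 2 Final Obstruent Devoicing: no change — [vaginbaha]
  Rule 3 Intervocalic Lenition: [vaginbaha] → [vahinbaha]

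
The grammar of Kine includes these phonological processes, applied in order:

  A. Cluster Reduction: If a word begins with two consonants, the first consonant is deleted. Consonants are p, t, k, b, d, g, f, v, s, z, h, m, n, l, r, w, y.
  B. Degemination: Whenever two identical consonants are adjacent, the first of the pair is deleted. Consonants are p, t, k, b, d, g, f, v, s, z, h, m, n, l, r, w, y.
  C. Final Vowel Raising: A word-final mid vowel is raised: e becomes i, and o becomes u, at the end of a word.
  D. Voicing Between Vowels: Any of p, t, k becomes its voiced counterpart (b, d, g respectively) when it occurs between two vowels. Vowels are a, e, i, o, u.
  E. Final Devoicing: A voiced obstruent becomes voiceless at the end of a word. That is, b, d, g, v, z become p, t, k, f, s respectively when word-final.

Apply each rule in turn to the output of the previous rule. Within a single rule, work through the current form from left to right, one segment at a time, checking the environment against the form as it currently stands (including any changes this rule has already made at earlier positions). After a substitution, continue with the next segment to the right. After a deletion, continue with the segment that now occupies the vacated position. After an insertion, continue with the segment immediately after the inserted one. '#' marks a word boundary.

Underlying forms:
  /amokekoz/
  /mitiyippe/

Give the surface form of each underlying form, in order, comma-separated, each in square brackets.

/amokekoz/:
  A Cluster Reduction: no change — [amokekoz]
  B Degemination: no change — [amokekoz]
  C Final Vowel Raising: no change — [amokekoz]
  D Voicing Between Vowels: [amokekoz] → [amogegoz]
  E Final Devoicing: [amogegoz] → [amogegos]
/mitiyippe/:
  A Cluster Reduction: no change — [mitiyippe]
  B Degemination: [mitiyippe] → [mitiyipe]
  C Final Vowel Raising: [mitiyipe] → [mitiyipi]
  D Voicing Between Vowels: [mitiyipi] → [midiyibi]
  E Final Devoicing: no change — [midiyibi]

[amogegos], [midiyibi]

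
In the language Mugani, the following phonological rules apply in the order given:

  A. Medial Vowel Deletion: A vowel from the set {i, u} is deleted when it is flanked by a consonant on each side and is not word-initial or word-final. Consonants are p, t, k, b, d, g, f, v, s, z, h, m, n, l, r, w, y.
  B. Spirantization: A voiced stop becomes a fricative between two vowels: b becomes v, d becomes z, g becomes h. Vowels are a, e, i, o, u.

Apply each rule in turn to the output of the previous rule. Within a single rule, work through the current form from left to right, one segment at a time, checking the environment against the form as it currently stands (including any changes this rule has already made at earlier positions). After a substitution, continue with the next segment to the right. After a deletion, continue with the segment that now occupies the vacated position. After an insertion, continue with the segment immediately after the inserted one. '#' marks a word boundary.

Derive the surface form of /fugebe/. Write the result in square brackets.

[fgeve]

A Medial Vowel Deletion: [fugebe] → [fgebe]
B Spirantization: [fgebe] → [fgeve]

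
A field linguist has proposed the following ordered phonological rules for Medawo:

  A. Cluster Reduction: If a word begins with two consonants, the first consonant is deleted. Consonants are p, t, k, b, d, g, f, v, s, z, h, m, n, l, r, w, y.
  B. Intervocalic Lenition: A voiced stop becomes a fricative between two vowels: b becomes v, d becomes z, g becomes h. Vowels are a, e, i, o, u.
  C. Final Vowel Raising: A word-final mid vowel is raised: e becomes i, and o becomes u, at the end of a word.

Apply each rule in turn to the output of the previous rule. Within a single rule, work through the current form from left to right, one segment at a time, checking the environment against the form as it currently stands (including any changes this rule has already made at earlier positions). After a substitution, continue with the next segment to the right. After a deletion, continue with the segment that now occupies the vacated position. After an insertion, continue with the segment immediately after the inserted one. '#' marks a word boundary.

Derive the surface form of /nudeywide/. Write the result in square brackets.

[nuzeywizi]

A Cluster Reduction: no change — [nudeywide]
B Intervocalic Lenition: [nudeywide] → [nuzeywize]
C Final Vowel Raising: [nuzeywize] → [nuzeywizi]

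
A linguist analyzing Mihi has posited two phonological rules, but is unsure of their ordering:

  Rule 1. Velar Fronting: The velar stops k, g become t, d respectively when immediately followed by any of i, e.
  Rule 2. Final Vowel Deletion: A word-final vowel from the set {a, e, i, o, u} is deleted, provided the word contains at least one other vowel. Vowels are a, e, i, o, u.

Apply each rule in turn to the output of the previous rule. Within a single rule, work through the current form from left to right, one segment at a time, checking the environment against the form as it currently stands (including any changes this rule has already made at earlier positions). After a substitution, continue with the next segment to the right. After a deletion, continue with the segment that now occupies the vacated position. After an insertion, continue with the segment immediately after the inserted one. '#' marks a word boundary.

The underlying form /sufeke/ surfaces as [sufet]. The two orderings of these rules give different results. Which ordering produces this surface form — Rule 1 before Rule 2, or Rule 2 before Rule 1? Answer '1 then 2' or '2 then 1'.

1 then 2

Order 1 then 2:
  1 Velar Fronting: [sufeke] → [sufete]
  2 Final Vowel Deletion: [sufete] → [sufet]
  result: [sufet]
Order 2 then 1:
  2 Final Vowel Deletion: [sufeke] → [sufek]
  1 Velar Fronting: no change — [sufek]
  result: [sufek]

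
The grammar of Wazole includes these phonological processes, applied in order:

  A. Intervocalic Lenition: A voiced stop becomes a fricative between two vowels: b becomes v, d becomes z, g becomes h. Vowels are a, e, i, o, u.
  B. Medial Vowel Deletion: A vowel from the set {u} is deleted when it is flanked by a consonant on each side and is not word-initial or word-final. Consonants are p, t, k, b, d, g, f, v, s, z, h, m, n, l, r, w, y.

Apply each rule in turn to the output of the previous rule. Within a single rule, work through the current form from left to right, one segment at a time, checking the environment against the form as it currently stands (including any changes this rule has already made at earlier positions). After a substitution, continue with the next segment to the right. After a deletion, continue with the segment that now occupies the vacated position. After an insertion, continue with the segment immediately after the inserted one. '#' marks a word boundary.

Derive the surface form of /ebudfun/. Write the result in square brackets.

A Intervocalic Lenition: [ebudfun] → [evudfun]
B Medial Vowel Deletion: [evudfun] → [evdfn]

[evdfn]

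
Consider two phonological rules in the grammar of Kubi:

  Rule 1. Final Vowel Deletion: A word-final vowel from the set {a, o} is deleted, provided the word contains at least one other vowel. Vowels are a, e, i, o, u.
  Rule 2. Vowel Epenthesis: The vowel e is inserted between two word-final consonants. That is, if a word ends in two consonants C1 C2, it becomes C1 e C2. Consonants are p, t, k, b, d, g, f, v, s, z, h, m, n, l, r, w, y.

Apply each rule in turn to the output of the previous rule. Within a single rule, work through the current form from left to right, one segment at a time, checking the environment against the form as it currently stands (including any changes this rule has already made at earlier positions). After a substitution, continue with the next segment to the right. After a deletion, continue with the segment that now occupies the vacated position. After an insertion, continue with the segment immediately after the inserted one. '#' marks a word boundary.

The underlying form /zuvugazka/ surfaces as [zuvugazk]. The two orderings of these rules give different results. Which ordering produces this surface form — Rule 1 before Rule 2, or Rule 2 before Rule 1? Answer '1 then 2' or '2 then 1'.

Order 1 then 2:
  1 Final Vowel Deletion: [zuvugazka] → [zuvugazk]
  2 Vowel Epenthesis: [zuvugazk] → [zuvugazek]
  result: [zuvugazek]
Order 2 then 1:
  2 Vowel Epenthesis: no change — [zuvugazka]
  1 Final Vowel Deletion: [zuvugazka] → [zuvugazk]
  result: [zuvugazk]

2 then 1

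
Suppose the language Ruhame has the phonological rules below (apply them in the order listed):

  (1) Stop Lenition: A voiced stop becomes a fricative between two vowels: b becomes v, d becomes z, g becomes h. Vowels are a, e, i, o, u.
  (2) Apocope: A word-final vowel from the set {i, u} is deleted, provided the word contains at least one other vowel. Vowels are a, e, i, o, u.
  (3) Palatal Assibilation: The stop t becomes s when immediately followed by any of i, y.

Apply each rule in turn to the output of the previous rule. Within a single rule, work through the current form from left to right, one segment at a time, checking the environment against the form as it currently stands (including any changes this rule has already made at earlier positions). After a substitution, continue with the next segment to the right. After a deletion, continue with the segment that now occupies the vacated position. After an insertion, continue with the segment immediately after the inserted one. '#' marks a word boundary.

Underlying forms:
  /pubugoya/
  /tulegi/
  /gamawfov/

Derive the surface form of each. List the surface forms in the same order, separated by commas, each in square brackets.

/pubugoya/:
  (1) Stop Lenition: [pubugoya] → [puvuhoya]
  (2) Apocope: no change — [puvuhoya]
  (3) Palatal Assibilation: no change — [puvuhoya]
/tulegi/:
  (1) Stop Lenition: [tulegi] → [tulehi]
  (2) Apocope: [tulehi] → [tuleh]
  (3) Palatal Assibilation: no change — [tuleh]
/gamawfov/:
  (1) Stop Lenition: no change — [gamawfov]
  (2) Apocope: no change — [gamawfov]
  (3) Palatal Assibilation: no change — [gamawfov]

[puvuhoya], [tuleh], [gamawfov]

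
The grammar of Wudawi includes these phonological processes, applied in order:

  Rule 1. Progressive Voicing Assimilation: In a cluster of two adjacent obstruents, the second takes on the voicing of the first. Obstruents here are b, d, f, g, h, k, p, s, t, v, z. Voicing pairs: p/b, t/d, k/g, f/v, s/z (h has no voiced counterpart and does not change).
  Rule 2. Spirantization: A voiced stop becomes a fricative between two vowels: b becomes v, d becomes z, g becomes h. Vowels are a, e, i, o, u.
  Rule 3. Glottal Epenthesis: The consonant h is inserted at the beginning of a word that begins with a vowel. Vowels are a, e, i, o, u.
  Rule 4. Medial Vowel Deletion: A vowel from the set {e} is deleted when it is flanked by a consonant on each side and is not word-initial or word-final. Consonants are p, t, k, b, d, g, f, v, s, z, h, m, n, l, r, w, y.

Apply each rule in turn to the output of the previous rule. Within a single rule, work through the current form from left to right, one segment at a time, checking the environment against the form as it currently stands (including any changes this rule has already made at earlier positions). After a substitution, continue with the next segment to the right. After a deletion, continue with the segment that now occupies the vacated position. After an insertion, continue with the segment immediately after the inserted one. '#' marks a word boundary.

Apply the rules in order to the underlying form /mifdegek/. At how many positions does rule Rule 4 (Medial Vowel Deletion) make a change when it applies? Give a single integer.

Rule 1 Progressive Voicing Assimilation: [mifdegek] → [miftegek]
Rule 2 Spirantization: [miftegek] → [miftehek]
Rule 3 Glottal Epenthesis: no change — [miftehek]
Rule 4 Medial Vowel Deletion: [miftehek] → [mifthk]
Rule Rule 4 changed 2 position(s).

2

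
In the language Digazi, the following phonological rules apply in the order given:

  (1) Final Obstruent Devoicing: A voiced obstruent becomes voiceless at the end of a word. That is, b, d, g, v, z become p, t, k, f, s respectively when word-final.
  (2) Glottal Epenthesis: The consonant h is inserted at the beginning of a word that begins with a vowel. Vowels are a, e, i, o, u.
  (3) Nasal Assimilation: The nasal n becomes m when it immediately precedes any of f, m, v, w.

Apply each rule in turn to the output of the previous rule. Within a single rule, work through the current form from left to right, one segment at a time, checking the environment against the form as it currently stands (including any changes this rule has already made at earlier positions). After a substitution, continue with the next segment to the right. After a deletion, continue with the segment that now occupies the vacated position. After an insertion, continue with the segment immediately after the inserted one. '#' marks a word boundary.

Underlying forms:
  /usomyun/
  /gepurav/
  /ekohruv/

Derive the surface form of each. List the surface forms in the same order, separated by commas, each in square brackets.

/usomyun/:
  (1) Final Obstruent Devoicing: no change — [usomyun]
  (2) Glottal Epenthesis: [usomyun] → [husomyun]
  (3) Nasal Assimilation: no change — [husomyun]
/gepurav/:
  (1) Final Obstruent Devoicing: [gepurav] → [gepuraf]
  (2) Glottal Epenthesis: no change — [gepuraf]
  (3) Nasal Assimilation: no change — [gepuraf]
/ekohruv/:
  (1) Final Obstruent Devoicing: [ekohruv] → [ekohruf]
  (2) Glottal Epenthesis: [ekohruf] → [hekohruf]
  (3) Nasal Assimilation: no change — [hekohruf]

[husomyun], [gepuraf], [hekohruf]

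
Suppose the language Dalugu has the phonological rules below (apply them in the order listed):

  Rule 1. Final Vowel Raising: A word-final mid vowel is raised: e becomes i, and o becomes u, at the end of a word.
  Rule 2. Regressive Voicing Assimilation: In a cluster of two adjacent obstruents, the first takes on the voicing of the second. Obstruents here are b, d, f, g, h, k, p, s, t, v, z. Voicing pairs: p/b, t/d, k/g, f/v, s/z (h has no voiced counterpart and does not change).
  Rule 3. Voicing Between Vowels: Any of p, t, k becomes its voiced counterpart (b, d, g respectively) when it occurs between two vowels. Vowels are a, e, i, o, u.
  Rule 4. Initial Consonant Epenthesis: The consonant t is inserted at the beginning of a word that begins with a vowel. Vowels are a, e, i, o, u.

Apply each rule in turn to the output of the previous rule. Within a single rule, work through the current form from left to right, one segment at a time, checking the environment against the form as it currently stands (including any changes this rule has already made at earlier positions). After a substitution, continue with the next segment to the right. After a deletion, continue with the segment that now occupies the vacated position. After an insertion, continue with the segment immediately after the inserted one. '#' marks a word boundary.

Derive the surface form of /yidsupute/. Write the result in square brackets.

Rule 1 Final Vowel Raising: [yidsupute] → [yidsuputi]
Rule 2 Regressive Voicing Assimilation: [yidsuputi] → [yitsuputi]
Rule 3 Voicing Between Vowels: [yitsuputi] → [yitsubudi]
Rule 4 Initial Consonant Epenthesis: no change — [yitsubudi]

[yitsubudi]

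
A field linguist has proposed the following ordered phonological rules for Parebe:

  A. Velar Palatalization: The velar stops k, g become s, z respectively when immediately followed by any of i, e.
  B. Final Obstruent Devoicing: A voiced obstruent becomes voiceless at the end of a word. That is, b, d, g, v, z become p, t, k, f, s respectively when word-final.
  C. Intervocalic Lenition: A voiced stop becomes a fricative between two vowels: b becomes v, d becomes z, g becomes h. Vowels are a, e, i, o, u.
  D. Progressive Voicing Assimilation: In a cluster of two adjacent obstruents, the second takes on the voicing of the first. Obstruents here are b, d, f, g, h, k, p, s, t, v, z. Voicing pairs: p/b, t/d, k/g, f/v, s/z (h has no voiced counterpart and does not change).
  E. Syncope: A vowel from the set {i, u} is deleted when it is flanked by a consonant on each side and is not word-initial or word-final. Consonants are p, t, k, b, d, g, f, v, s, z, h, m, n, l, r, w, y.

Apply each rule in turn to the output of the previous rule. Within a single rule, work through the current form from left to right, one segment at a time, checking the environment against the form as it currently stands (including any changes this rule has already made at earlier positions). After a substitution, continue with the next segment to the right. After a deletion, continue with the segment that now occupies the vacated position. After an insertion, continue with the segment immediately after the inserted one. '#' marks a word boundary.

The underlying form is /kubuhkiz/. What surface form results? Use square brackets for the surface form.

A Velar Palatalization: [kubuhkiz] → [kubuhsiz]
B Final Obstruent Devoicing: [kubuhsiz] → [kubuhsis]
C Intervocalic Lenition: [kubuhsis] → [kuvuhsis]
D Progressive Voicing Assimilation: no change — [kuvuhsis]
E Syncope: [kuvuhsis] → [kvhss]

[kvhss]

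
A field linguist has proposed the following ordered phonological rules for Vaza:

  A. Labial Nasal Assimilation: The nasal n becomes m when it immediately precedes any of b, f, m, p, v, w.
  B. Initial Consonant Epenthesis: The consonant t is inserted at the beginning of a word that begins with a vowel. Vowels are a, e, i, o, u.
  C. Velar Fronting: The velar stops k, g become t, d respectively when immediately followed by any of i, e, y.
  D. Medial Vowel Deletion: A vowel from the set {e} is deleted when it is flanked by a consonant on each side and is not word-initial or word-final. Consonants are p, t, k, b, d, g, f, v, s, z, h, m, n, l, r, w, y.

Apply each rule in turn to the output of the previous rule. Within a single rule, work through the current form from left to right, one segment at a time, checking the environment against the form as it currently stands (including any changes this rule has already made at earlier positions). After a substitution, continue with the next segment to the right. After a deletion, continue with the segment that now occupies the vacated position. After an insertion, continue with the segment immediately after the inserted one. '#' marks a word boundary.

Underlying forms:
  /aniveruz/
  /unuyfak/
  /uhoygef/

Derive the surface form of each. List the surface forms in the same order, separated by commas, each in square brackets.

[tanivruz], [tunuyfak], [tuhoydf]

/aniveruz/:
  A Labial Nasal Assimilation: no change — [aniveruz]
  B Initial Consonant Epenthesis: [aniveruz] → [taniveruz]
  C Velar Fronting: no change — [taniveruz]
  D Medial Vowel Deletion: [taniveruz] → [tanivruz]
/unuyfak/:
  A Labial Nasal Assimilation: no change — [unuyfak]
  B Initial Consonant Epenthesis: [unuyfak] → [tunuyfak]
  C Velar Fronting: no change — [tunuyfak]
  D Medial Vowel Deletion: no change — [tunuyfak]
/uhoygef/:
  A Labial Nasal Assimilation: no change — [uhoygef]
  B Initial Consonant Epenthesis: [uhoygef] → [tuhoygef]
  C Velar Fronting: [tuhoygef] → [tuhoydef]
  D Medial Vowel Deletion: [tuhoydef] → [tuhoydf]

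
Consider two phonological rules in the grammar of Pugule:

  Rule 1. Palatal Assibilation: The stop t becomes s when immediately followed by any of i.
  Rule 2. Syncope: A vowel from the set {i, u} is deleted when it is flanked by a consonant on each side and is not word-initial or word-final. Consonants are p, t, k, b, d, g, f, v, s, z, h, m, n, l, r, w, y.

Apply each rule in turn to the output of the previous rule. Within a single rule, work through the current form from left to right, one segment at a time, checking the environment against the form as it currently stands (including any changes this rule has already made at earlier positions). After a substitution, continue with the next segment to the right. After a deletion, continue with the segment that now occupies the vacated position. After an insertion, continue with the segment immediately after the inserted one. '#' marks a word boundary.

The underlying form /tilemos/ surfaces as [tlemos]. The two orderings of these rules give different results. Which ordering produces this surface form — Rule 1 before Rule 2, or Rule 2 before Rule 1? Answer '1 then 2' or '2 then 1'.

Order 1 then 2:
  1 Palatal Assibilation: [tilemos] → [silemos]
  2 Syncope: [silemos] → [slemos]
  result: [slemos]
Order 2 then 1:
  2 Syncope: [tilemos] → [tlemos]
  1 Palatal Assibilation: no change — [tlemos]
  result: [tlemos]

2 then 1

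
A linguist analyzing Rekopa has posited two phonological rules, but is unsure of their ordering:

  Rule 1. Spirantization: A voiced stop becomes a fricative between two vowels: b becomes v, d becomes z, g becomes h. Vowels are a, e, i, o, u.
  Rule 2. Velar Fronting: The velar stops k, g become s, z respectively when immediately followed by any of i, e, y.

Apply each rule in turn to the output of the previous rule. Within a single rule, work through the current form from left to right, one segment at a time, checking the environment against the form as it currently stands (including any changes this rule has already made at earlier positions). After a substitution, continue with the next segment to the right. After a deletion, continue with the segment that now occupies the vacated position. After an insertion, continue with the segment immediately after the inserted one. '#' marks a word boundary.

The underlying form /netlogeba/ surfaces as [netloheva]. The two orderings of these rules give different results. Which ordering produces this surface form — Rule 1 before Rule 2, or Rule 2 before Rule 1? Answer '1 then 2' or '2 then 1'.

1 then 2

Order 1 then 2:
  1 Spirantization: [netlogeba] → [netloheva]
  2 Velar Fronting: no change — [netloheva]
  result: [netloheva]
Order 2 then 1:
  2 Velar Fronting: [netlogeba] → [netlozeba]
  1 Spirantization: [netlozeba] → [netlozeva]
  result: [netlozeva]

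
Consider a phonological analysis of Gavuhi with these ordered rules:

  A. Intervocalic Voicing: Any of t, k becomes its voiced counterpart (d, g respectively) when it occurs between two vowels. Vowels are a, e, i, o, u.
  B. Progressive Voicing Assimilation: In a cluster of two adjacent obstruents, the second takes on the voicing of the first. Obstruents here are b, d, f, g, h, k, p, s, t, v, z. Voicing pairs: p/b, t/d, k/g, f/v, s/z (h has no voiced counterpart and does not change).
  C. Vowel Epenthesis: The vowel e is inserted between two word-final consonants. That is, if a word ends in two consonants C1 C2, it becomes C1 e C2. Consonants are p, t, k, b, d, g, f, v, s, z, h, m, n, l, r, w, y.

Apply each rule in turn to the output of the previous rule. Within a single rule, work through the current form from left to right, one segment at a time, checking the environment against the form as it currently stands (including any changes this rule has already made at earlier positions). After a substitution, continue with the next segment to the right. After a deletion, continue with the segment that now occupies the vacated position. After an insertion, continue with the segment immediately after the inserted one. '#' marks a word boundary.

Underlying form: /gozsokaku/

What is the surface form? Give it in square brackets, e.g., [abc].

[gozzogagu]

A Intervocalic Voicing: [gozsokaku] → [gozsogagu]
B Progressive Voicing Assimilation: [gozsogagu] → [gozzogagu]
C Vowel Epenthesis: no change — [gozzogagu]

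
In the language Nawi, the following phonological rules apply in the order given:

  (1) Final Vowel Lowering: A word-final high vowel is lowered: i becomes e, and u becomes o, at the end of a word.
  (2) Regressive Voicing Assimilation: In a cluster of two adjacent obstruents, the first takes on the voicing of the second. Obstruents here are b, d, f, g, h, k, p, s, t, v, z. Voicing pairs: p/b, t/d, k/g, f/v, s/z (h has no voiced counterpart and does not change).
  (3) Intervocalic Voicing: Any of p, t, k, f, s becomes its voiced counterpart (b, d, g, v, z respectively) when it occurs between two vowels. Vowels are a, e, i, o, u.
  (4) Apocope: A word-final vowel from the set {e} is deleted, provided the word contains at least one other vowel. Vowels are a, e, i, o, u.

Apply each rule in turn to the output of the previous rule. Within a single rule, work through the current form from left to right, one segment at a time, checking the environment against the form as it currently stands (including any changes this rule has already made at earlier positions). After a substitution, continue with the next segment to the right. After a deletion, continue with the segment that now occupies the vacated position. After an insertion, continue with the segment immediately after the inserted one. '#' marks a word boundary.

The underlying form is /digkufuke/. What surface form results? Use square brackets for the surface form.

[dikkuvug]

(1) Final Vowel Lowering: no change — [digkufuke]
(2) Regressive Voicing Assimilation: [digkufuke] → [dikkufuke]
(3) Intervocalic Voicing: [dikkufuke] → [dikkuvuge]
(4) Apocope: [dikkuvuge] → [dikkuvug]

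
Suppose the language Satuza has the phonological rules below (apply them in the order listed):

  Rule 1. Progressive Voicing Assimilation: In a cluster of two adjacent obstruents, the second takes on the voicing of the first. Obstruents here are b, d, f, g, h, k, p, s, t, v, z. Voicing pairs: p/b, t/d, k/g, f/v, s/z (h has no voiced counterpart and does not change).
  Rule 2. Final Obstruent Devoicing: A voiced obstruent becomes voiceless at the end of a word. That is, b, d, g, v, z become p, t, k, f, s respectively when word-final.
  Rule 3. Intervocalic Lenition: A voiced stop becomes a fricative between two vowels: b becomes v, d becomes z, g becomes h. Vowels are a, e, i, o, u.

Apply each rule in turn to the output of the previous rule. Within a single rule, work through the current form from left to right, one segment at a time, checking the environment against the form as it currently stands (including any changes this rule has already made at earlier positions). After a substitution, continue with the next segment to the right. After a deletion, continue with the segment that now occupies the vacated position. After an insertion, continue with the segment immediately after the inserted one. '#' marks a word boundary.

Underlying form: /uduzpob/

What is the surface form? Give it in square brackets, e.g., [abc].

[uzuzbop]

Rule 1 Progressive Voicing Assimilation: [uduzpob] → [uduzbob]
Rule 2 Final Obstruent Devoicing: [uduzbob] → [uduzbop]
Rule 3 Intervocalic Lenition: [uduzbop] → [uzuzbop]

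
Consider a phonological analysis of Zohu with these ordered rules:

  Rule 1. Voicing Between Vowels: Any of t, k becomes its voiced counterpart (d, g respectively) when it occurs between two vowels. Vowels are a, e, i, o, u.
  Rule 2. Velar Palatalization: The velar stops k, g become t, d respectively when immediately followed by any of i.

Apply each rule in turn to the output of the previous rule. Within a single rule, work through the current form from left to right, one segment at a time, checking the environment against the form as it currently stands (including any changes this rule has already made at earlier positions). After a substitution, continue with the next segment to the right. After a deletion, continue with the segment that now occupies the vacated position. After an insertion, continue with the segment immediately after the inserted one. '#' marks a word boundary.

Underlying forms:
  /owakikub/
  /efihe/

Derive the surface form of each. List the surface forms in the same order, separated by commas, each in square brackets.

[owadigub], [efihe]

/owakikub/:
  Rule 1 Voicing Between Vowels: [owakikub] → [owagigub]
  Rule 2 Velar Palatalization: [owagigub] → [owadigub]
/efihe/:
  Rule 1 Voicing Between Vowels: no change — [efihe]
  Rule 2 Velar Palatalization: no change — [efihe]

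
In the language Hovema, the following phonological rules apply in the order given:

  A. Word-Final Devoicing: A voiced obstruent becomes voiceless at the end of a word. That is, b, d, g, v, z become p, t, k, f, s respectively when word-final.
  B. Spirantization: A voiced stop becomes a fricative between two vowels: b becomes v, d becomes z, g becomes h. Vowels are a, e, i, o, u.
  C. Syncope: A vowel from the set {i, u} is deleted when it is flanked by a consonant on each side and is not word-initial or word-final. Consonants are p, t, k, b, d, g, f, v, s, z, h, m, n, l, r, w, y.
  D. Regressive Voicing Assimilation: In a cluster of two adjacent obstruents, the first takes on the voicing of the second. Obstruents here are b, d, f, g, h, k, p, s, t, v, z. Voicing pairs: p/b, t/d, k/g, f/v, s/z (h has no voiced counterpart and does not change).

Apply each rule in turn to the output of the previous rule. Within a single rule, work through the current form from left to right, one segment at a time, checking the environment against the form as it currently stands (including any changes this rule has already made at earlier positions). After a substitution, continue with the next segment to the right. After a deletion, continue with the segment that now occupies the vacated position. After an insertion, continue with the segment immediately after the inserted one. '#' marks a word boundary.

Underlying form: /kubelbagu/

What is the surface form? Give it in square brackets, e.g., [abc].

[gvelbahu]

A Word-Final Devoicing: no change — [kubelbagu]
B Spirantization: [kubelbagu] → [kuvelbahu]
C Syncope: [kuvelbahu] → [kvelbahu]
D Regressive Voicing Assimilation: [kvelbahu] → [gvelbahu]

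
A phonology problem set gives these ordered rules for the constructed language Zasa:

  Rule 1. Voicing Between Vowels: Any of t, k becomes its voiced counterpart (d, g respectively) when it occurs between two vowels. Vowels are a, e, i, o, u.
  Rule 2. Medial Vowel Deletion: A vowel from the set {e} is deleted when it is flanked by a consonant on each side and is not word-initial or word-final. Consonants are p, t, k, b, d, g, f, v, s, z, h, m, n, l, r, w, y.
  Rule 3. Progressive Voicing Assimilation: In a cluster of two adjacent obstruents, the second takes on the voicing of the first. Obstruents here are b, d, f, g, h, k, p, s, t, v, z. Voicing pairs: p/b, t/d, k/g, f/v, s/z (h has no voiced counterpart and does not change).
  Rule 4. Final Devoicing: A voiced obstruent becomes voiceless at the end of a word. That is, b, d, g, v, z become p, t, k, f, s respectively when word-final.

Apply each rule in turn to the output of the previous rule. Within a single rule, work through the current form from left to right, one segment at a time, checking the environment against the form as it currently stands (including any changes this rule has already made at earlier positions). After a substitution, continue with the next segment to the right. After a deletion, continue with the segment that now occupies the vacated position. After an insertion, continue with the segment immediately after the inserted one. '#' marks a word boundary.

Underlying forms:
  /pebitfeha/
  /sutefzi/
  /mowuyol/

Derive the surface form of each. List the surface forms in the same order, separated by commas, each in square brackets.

/pebitfeha/:
  Rule 1 Voicing Between Vowels: no change — [pebitfeha]
  Rule 2 Medial Vowel Deletion: [pebitfeha] → [pbitfha]
  Rule 3 Progressive Voicing Assimilation: [pbitfha] → [ppitfha]
  Rule 4 Final Devoicing: no change — [ppitfha]
/sutefzi/:
  Rule 1 Voicing Between Vowels: [sutefzi] → [sudefzi]
  Rule 2 Medial Vowel Deletion: [sudefzi] → [sudfzi]
  Rule 3 Progressive Voicing Assimilation: [sudfzi] → [sudvzi]
  Rule 4 Final Devoicing: no change — [sudvzi]
/mowuyol/:
  Rule 1 Voicing Between Vowels: no change — [mowuyol]
  Rule 2 Medial Vowel Deletion: no change — [mowuyol]
  Rule 3 Progressive Voicing Assimilation: no change — [mowuyol]
  Rule 4 Final Devoicing: no change — [mowuyol]

[ppitfha], [sudvzi], [mowuyol]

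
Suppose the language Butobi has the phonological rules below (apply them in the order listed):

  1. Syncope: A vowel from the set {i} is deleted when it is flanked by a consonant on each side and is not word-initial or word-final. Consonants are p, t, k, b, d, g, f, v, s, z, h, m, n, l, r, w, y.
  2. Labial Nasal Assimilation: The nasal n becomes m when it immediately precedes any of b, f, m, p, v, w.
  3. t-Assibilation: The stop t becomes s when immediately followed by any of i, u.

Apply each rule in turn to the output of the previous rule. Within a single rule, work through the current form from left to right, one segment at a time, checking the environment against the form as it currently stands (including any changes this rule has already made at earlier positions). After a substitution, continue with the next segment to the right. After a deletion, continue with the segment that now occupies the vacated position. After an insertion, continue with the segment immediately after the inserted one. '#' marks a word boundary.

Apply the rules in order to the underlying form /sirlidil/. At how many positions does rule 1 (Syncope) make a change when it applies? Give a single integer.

1 Syncope: [sirlidil] → [srldl]
2 Labial Nasal Assimilation: no change — [srldl]
3 t-Assibilation: no change — [srldl]
Rule 1 changed 3 position(s).

3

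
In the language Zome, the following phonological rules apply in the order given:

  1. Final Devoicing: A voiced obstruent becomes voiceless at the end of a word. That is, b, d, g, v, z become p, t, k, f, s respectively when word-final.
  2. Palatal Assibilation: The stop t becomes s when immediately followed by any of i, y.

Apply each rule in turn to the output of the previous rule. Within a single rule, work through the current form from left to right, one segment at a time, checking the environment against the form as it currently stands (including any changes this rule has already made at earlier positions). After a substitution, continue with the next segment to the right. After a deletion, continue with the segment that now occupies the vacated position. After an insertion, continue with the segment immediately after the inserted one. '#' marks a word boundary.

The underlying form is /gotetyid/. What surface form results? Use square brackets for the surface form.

1 Final Devoicing: [gotetyid] → [gotetyit]
2 Palatal Assibilation: [gotetyit] → [gotesyit]

[gotesyit]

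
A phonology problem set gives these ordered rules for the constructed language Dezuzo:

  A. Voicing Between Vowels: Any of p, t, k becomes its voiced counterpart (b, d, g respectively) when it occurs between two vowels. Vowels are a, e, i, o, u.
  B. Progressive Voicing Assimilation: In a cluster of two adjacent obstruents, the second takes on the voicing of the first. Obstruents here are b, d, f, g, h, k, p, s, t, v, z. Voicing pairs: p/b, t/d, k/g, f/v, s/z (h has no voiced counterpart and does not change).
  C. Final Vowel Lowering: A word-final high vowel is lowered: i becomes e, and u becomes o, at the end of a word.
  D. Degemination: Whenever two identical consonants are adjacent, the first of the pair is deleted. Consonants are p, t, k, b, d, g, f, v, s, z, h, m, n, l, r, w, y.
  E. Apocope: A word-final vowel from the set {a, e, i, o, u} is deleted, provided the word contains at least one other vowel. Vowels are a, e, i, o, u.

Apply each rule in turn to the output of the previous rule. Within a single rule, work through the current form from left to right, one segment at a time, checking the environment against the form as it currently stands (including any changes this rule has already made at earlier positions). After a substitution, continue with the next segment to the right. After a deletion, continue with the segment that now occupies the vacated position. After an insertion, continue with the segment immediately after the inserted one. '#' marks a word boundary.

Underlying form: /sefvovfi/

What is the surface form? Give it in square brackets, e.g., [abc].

[sefov]

A Voicing Between Vowels: no change — [sefvovfi]
B Progressive Voicing Assimilation: [sefvovfi] → [seffovvi]
C Final Vowel Lowering: [seffovvi] → [seffovve]
D Degemination: [seffovve] → [sefove]
E Apocope: [sefove] → [sefov]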